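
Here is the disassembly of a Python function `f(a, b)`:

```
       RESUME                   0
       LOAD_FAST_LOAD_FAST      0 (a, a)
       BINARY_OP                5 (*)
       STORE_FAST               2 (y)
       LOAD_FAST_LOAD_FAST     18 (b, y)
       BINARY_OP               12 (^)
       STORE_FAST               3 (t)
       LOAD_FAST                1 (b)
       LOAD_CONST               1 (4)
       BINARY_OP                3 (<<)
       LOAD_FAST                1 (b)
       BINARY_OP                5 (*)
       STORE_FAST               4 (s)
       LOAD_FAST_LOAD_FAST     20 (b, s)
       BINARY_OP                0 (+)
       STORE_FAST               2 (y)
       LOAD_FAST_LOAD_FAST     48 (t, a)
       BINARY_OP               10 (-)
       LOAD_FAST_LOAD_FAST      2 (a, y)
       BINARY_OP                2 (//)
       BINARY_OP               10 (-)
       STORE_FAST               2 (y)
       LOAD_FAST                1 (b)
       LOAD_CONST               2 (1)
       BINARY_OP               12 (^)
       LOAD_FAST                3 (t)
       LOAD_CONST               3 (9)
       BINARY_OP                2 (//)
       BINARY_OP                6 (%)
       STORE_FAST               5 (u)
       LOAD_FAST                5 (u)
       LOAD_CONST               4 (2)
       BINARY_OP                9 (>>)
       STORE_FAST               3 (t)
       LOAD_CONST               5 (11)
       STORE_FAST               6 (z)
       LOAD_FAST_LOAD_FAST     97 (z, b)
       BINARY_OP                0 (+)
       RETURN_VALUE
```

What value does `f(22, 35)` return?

46

LOAD_FAST_LOAD_FAST a,a → push 22,22. Stack: [22, 22]
BINARY_OP * → 22 * 22 = 484. Stack: [484]
STORE_FAST y → y=484. Stack: []
LOAD_FAST_LOAD_FAST b,y → push 35,484. Stack: [35, 484]
BINARY_OP ^ → 35 ^ 484 = 455. Stack: [455]
STORE_FAST t → t=455. Stack: []
LOAD_FAST b → push 35. Stack: [35]
LOAD_CONST → push 4. Stack: [35, 4]
BINARY_OP << → 35 << 4 = 560. Stack: [560]
LOAD_FAST b → push 35. Stack: [560, 35]
BINARY_OP * → 560 * 35 = 19600. Stack: [19600]
STORE_FAST s → s=19600. Stack: []
LOAD_FAST_LOAD_FAST b,s → push 35,19600. Stack: [35, 19600]
BINARY_OP + → 35 + 19600 = 19635. Stack: [19635]
STORE_FAST y → y=19635. Stack: []
LOAD_FAST_LOAD_FAST t,a → push 455,22. Stack: [455, 22]
BINARY_OP - → 455 - 22 = 433. Stack: [433]
LOAD_FAST_LOAD_FAST a,y → push 22,19635. Stack: [433, 22, 19635]
BINARY_OP // → 22 // 19635 = 0. Stack: [433, 0]
BINARY_OP - → 433 - 0 = 433. Stack: [433]
STORE_FAST y → y=433. Stack: []
LOAD_FAST b → push 35. Stack: [35]
LOAD_CONST → push 1. Stack: [35, 1]
BINARY_OP ^ → 35 ^ 1 = 34. Stack: [34]
LOAD_FAST t → push 455. Stack: [34, 455]
LOAD_CONST → push 9. Stack: [34, 455, 9]
BINARY_OP // → 455 // 9 = 50. Stack: [34, 50]
BINARY_OP % → 34 % 50 = 34. Stack: [34]
STORE_FAST u → u=34. Stack: []
LOAD_FAST u → push 34. Stack: [34]
LOAD_CONST → push 2. Stack: [34, 2]
BINARY_OP >> → 34 >> 2 = 8. Stack: [8]
STORE_FAST t → t=8. Stack: []
LOAD_CONST → push 11. Stack: [11]
STORE_FAST z → z=11. Stack: []
LOAD_FAST_LOAD_FAST z,b → push 11,35. Stack: [11, 35]
BINARY_OP + → 11 + 35 = 46. Stack: [46]
RETURN_VALUE → return 46.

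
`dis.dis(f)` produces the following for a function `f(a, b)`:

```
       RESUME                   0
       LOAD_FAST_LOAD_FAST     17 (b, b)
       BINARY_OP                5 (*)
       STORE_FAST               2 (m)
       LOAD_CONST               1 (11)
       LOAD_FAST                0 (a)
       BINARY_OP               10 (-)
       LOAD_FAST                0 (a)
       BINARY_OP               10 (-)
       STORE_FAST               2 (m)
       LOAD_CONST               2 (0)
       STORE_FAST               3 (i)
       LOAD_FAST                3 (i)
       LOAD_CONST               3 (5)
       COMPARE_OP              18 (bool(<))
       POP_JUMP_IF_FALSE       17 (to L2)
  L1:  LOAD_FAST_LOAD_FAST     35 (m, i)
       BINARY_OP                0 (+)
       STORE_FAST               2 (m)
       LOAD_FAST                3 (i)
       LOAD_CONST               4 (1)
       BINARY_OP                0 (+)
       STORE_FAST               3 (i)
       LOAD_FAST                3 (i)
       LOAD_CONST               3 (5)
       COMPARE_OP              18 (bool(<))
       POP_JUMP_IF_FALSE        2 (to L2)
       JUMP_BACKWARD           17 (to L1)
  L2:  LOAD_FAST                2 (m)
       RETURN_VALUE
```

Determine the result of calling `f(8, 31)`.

LOAD_FAST_LOAD_FAST b,b → push 31,31
BINARY_OP * → 31 * 31 = 961
STORE_FAST m → m=961
LOAD_CONST → push 11
LOAD_FAST a → push 8
BINARY_OP - → 11 - 8 = 3
LOAD_FAST a → push 8
BINARY_OP - → 3 - 8 = -5
STORE_FAST m → m=-5
LOAD_CONST → push 0
STORE_FAST i → i=0
LOAD_FAST i → push 0
LOAD_CONST → push 5
COMPARE_OP bool(<) → 0 vs 5 = True
POP_JUMP_IF_FALSE → pop True; no jump
LOAD_FAST_LOAD_FAST m,i → push -5,0
BINARY_OP + → -5 + 0 = -5
STORE_FAST m → m=-5
LOAD_FAST i → push 0
LOAD_CONST → push 1
BINARY_OP + → 0 + 1 = 1
STORE_FAST i → i=1
LOAD_FAST i → push 1
LOAD_CONST → push 5
COMPARE_OP bool(<) → 1 vs 5 = True
POP_JUMP_IF_FALSE → pop True; no jump
LOAD_FAST_LOAD_FAST m,i → push -5,1
BINARY_OP + → -5 + 1 = -4
STORE_FAST m → m=-4
LOAD_FAST i → push 1
LOAD_CONST → push 1
BINARY_OP + → 1 + 1 = 2
STORE_FAST i → i=2
LOAD_FAST i → push 2
LOAD_CONST → push 5
COMPARE_OP bool(<) → 2 vs 5 = True
POP_JUMP_IF_FALSE → pop True; no jump
LOAD_FAST_LOAD_FAST m,i → push -4,2
BINARY_OP + → -4 + 2 = -2
STORE_FAST m → m=-2
LOAD_FAST i → push 2
LOAD_CONST → push 1
BINARY_OP + → 2 + 1 = 3
STORE_FAST i → i=3
LOAD_FAST i → push 3
LOAD_CONST → push 5
COMPARE_OP bool(<) → 3 vs 5 = True
POP_JUMP_IF_FALSE → pop True; no jump
LOAD_FAST_LOAD_FAST m,i → push -2,3
BINARY_OP + → -2 + 3 = 1
STORE_FAST m → m=1
LOAD_FAST i → push 3
LOAD_CONST → push 1
BINARY_OP + → 3 + 1 = 4
STORE_FAST i → i=4
LOAD_FAST i → push 4
LOAD_CONST → push 5
COMPARE_OP bool(<) → 4 vs 5 = True
POP_JUMP_IF_FALSE → pop True; no jump
LOAD_FAST_LOAD_FAST m,i → push 1,4
BINARY_OP + → 1 + 4 = 5
STORE_FAST m → m=5
LOAD_FAST i → push 4
LOAD_CONST → push 1
BINARY_OP + → 4 + 1 = 5
STORE_FAST i → i=5
LOAD_FAST i → push 5
LOAD_CONST → push 5
COMPARE_OP bool(<) → 5 vs 5 = False
POP_JUMP_IF_FALSE → pop False; jump
LOAD_FAST m → push 5
RETURN_VALUE → return 5.

5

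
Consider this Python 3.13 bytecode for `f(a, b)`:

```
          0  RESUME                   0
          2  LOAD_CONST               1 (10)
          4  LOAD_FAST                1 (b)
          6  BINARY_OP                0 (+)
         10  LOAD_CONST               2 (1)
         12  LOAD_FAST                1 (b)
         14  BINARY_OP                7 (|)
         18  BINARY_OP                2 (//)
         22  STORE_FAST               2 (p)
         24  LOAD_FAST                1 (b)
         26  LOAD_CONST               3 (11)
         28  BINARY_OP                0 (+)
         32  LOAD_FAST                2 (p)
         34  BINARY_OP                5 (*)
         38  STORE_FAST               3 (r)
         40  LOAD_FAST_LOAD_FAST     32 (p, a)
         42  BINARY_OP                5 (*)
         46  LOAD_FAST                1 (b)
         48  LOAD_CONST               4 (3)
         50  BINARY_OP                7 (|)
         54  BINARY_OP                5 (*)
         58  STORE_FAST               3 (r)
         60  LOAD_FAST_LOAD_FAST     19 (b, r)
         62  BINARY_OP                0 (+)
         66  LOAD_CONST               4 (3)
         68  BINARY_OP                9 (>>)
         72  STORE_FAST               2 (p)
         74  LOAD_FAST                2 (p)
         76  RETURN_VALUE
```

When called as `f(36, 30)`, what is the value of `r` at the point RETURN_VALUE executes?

1116

LOAD_CONST → push 10. Stack: [10]
LOAD_FAST b → push 30. Stack: [10, 30]
BINARY_OP + → 10 + 30 = 40. Stack: [40]
LOAD_CONST → push 1. Stack: [40, 1]
LOAD_FAST b → push 30. Stack: [40, 1, 30]
BINARY_OP | → 1 | 30 = 31. Stack: [40, 31]
BINARY_OP // → 40 // 31 = 1. Stack: [1]
STORE_FAST p → p=1. Stack: []
LOAD_FAST b → push 30. Stack: [30]
LOAD_CONST → push 11. Stack: [30, 11]
BINARY_OP + → 30 + 11 = 41. Stack: [41]
LOAD_FAST p → push 1. Stack: [41, 1]
BINARY_OP * → 41 * 1 = 41. Stack: [41]
STORE_FAST r → r=41. Stack: []
LOAD_FAST_LOAD_FAST p,a → push 1,36. Stack: [1, 36]
BINARY_OP * → 1 * 36 = 36. Stack: [36]
LOAD_FAST b → push 30. Stack: [36, 30]
LOAD_CONST → push 3. Stack: [36, 30, 3]
BINARY_OP | → 30 | 3 = 31. Stack: [36, 31]
BINARY_OP * → 36 * 31 = 1116. Stack: [1116]
STORE_FAST r → r=1116. Stack: []
LOAD_FAST_LOAD_FAST b,r → push 30,1116. Stack: [30, 1116]
BINARY_OP + → 30 + 1116 = 1146. Stack: [1146]
LOAD_CONST → push 3. Stack: [1146, 3]
BINARY_OP >> → 1146 >> 3 = 143. Stack: [143]
STORE_FAST p → p=143. Stack: []
LOAD_FAST p → push 143. Stack: [143]
RETURN_VALUE → return 143.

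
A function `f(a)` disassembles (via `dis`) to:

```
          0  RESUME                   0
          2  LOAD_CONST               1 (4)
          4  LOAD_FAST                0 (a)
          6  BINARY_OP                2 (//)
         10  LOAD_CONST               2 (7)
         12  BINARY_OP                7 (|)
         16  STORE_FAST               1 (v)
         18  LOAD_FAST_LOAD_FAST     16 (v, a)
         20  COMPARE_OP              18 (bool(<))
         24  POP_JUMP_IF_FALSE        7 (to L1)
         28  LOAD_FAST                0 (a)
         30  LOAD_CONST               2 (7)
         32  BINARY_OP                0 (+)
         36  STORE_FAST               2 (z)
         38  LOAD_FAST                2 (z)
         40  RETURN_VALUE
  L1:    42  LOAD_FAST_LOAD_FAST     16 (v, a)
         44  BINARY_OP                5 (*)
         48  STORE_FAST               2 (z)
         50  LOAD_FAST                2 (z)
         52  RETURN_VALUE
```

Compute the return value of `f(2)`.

LOAD_CONST → push 4. Stack: [4]
LOAD_FAST a → push 2. Stack: [4, 2]
BINARY_OP // → 4 // 2 = 2. Stack: [2]
LOAD_CONST → push 7. Stack: [2, 7]
BINARY_OP | → 2 | 7 = 7. Stack: [7]
STORE_FAST v → v=7. Stack: []
LOAD_FAST_LOAD_FAST v,a → push 7,2. Stack: [7, 2]
COMPARE_OP bool(<) → 7 vs 2 = False. Stack: [False]
POP_JUMP_IF_FALSE → pop False; jump. Stack: []
LOAD_FAST_LOAD_FAST v,a → push 7,2. Stack: [7, 2]
BINARY_OP * → 7 * 2 = 14. Stack: [14]
STORE_FAST z → z=14. Stack: []
LOAD_FAST z → push 14. Stack: [14]
RETURN_VALUE → return 14.

14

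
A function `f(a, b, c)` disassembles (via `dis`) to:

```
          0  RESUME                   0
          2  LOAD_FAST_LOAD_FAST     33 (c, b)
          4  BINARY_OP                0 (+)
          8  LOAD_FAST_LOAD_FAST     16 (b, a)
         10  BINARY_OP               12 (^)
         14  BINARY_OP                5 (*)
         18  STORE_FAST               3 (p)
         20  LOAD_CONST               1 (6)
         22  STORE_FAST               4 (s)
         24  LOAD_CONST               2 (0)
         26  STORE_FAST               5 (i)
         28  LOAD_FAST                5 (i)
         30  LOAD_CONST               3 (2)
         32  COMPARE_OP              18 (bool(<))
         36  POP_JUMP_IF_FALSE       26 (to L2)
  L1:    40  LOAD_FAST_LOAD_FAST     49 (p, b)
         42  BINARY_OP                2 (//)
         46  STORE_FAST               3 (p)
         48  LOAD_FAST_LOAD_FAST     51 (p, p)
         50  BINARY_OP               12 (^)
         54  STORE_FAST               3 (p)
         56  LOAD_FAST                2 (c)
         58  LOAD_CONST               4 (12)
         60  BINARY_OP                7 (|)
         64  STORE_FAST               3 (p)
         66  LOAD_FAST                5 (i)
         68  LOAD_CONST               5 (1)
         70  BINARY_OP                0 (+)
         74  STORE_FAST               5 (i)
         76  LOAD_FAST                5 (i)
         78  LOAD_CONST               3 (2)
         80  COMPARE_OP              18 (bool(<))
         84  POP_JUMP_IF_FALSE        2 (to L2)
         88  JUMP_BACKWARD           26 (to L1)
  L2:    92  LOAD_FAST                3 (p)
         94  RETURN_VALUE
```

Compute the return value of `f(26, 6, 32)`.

LOAD_FAST_LOAD_FAST c,b → push 32,6. Stack: [32, 6]
BINARY_OP + → 32 + 6 = 38. Stack: [38]
LOAD_FAST_LOAD_FAST b,a → push 6,26. Stack: [38, 6, 26]
BINARY_OP ^ → 6 ^ 26 = 28. Stack: [38, 28]
BINARY_OP * → 38 * 28 = 1064. Stack: [1064]
STORE_FAST p → p=1064. Stack: []
LOAD_CONST → push 6. Stack: [6]
STORE_FAST s → s=6. Stack: []
LOAD_CONST → push 0. Stack: [0]
STORE_FAST i → i=0. Stack: []
LOAD_FAST i → push 0. Stack: [0]
LOAD_CONST → push 2. Stack: [0, 2]
COMPARE_OP bool(<) → 0 vs 2 = True. Stack: [True]
POP_JUMP_IF_FALSE → pop True; no jump. Stack: []
LOAD_FAST_LOAD_FAST p,b → push 1064,6. Stack: [1064, 6]
BINARY_OP // → 1064 // 6 = 177. Stack: [177]
STORE_FAST p → p=177. Stack: []
LOAD_FAST_LOAD_FAST p,p → push 177,177. Stack: [177, 177]
BINARY_OP ^ → 177 ^ 177 = 0. Stack: [0]
STORE_FAST p → p=0. Stack: []
LOAD_FAST c → push 32. Stack: [32]
LOAD_CONST → push 12. Stack: [32, 12]
BINARY_OP | → 32 | 12 = 44. Stack: [44]
STORE_FAST p → p=44. Stack: []
LOAD_FAST i → push 0. Stack: [0]
LOAD_CONST → push 1. Stack: [0, 1]
BINARY_OP + → 0 + 1 = 1. Stack: [1]
STORE_FAST i → i=1. Stack: []
LOAD_FAST i → push 1. Stack: [1]
LOAD_CONST → push 2. Stack: [1, 2]
COMPARE_OP bool(<) → 1 vs 2 = True. Stack: [True]
POP_JUMP_IF_FALSE → pop True; no jump. Stack: []
LOAD_FAST_LOAD_FAST p,b → push 44,6. Stack: [44, 6]
BINARY_OP // → 44 // 6 = 7. Stack: [7]
STORE_FAST p → p=7. Stack: []
LOAD_FAST_LOAD_FAST p,p → push 7,7. Stack: [7, 7]
BINARY_OP ^ → 7 ^ 7 = 0. Stack: [0]
STORE_FAST p → p=0. Stack: []
LOAD_FAST c → push 32. Stack: [32]
LOAD_CONST → push 12. Stack: [32, 12]
BINARY_OP | → 32 | 12 = 44. Stack: [44]
STORE_FAST p → p=44. Stack: []
LOAD_FAST i → push 1. Stack: [1]
LOAD_CONST → push 1. Stack: [1, 1]
BINARY_OP + → 1 + 1 = 2. Stack: [2]
STORE_FAST i → i=2. Stack: []
LOAD_FAST i → push 2. Stack: [2]
LOAD_CONST → push 2. Stack: [2, 2]
COMPARE_OP bool(<) → 2 vs 2 = False. Stack: [False]
POP_JUMP_IF_FALSE → pop False; jump. Stack: []
LOAD_FAST p → push 44. Stack: [44]
RETURN_VALUE → return 44.

44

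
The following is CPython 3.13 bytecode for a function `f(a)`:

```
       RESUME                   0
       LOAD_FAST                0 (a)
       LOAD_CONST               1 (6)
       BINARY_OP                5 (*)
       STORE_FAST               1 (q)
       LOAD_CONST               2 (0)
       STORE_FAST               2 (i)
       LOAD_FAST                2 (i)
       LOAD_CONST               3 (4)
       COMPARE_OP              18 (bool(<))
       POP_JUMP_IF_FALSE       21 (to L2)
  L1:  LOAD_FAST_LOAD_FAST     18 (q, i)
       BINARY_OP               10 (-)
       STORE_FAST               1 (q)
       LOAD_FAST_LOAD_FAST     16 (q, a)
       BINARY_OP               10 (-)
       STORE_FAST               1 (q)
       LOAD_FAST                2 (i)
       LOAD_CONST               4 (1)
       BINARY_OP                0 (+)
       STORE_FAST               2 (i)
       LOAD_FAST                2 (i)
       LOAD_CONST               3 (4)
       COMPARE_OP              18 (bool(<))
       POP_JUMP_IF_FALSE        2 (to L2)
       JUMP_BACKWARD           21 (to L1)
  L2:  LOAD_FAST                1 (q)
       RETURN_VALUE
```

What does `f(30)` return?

LOAD_FAST a → push 30
LOAD_CONST → push 6
BINARY_OP * → 30 * 6 = 180
STORE_FAST q → q=180
LOAD_CONST → push 0
STORE_FAST i → i=0
LOAD_FAST i → push 0
LOAD_CONST → push 4
COMPARE_OP bool(<) → 0 vs 4 = True
POP_JUMP_IF_FALSE → pop True; no jump
LOAD_FAST_LOAD_FAST q,i → push 180,0
BINARY_OP - → 180 - 0 = 180
STORE_FAST q → q=180
LOAD_FAST_LOAD_FAST q,a → push 180,30
BINARY_OP - → 180 - 30 = 150
STORE_FAST q → q=150
LOAD_FAST i → push 0
LOAD_CONST → push 1
BINARY_OP + → 0 + 1 = 1
STORE_FAST i → i=1
LOAD_FAST i → push 1
LOAD_CONST → push 4
COMPARE_OP bool(<) → 1 vs 4 = True
POP_JUMP_IF_FALSE → pop True; no jump
LOAD_FAST_LOAD_FAST q,i → push 150,1
BINARY_OP - → 150 - 1 = 149
STORE_FAST q → q=149
LOAD_FAST_LOAD_FAST q,a → push 149,30
BINARY_OP - → 149 - 30 = 119
STORE_FAST q → q=119
LOAD_FAST i → push 1
LOAD_CONST → push 1
BINARY_OP + → 1 + 1 = 2
STORE_FAST i → i=2
LOAD_FAST i → push 2
LOAD_CONST → push 4
COMPARE_OP bool(<) → 2 vs 4 = True
POP_JUMP_IF_FALSE → pop True; no jump
LOAD_FAST_LOAD_FAST q,i → push 119,2
BINARY_OP - → 119 - 2 = 117
STORE_FAST q → q=117
LOAD_FAST_LOAD_FAST q,a → push 117,30
BINARY_OP - → 117 - 30 = 87
STORE_FAST q → q=87
LOAD_FAST i → push 2
LOAD_CONST → push 1
BINARY_OP + → 2 + 1 = 3
STORE_FAST i → i=3
LOAD_FAST i → push 3
LOAD_CONST → push 4
COMPARE_OP bool(<) → 3 vs 4 = True
POP_JUMP_IF_FALSE → pop True; no jump
LOAD_FAST_LOAD_FAST q,i → push 87,3
BINARY_OP - → 87 - 3 = 84
STORE_FAST q → q=84
LOAD_FAST_LOAD_FAST q,a → push 84,30
BINARY_OP - → 84 - 30 = 54
STORE_FAST q → q=54
LOAD_FAST i → push 3
LOAD_CONST → push 1
BINARY_OP + → 3 + 1 = 4
STORE_FAST i → i=4
LOAD_FAST i → push 4
LOAD_CONST → push 4
COMPARE_OP bool(<) → 4 vs 4 = False
POP_JUMP_IF_FALSE → pop False; jump
LOAD_FAST q → push 54
RETURN_VALUE → return 54.

54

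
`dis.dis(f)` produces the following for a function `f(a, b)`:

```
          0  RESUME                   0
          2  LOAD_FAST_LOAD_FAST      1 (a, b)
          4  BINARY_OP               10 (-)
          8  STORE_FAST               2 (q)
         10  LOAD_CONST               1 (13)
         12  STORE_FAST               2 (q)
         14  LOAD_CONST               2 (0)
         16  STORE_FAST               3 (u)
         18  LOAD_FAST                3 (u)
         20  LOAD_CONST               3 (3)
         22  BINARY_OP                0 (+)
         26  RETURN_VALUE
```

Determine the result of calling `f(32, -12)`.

LOAD_FAST_LOAD_FAST a,b → push 32,-12. Stack: [32, -12]
BINARY_OP - → 32 - -12 = 44. Stack: [44]
STORE_FAST q → q=44. Stack: []
LOAD_CONST → push 13. Stack: [13]
STORE_FAST q → q=13. Stack: []
LOAD_CONST → push 0. Stack: [0]
STORE_FAST u → u=0. Stack: []
LOAD_FAST u → push 0. Stack: [0]
LOAD_CONST → push 3. Stack: [0, 3]
BINARY_OP + → 0 + 3 = 3. Stack: [3]
RETURN_VALUE → return 3.

3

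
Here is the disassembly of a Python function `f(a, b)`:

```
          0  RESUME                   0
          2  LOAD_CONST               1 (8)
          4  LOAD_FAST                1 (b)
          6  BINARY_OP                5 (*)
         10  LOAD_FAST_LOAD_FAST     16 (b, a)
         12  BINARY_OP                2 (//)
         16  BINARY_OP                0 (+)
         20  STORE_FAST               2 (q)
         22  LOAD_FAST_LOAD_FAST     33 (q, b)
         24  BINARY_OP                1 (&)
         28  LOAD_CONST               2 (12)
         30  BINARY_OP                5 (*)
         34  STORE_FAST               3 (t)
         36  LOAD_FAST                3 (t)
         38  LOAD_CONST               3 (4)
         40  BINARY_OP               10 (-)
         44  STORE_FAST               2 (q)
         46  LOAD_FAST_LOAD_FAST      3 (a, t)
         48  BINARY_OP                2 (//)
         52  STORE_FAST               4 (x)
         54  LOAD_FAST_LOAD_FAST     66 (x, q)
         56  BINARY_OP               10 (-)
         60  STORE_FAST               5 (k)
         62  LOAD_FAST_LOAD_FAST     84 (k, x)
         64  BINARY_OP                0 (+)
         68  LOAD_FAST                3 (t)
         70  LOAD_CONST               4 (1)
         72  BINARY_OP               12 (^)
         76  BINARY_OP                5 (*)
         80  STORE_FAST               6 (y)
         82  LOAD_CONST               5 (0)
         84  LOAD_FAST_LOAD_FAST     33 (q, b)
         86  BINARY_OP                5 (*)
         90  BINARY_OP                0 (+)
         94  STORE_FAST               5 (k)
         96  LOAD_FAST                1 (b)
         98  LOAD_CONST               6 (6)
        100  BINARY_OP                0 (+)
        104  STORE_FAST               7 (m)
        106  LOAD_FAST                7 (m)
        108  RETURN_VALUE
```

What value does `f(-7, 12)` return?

18

LOAD_CONST → push 8. Stack: [8]
LOAD_FAST b → push 12. Stack: [8, 12]
BINARY_OP * → 8 * 12 = 96. Stack: [96]
LOAD_FAST_LOAD_FAST b,a → push 12,-7. Stack: [96, 12, -7]
BINARY_OP // → 12 // -7 = -2. Stack: [96, -2]
BINARY_OP + → 96 + -2 = 94. Stack: [94]
STORE_FAST q → q=94. Stack: []
LOAD_FAST_LOAD_FAST q,b → push 94,12. Stack: [94, 12]
BINARY_OP & → 94 & 12 = 12. Stack: [12]
LOAD_CONST → push 12. Stack: [12, 12]
BINARY_OP * → 12 * 12 = 144. Stack: [144]
STORE_FAST t → t=144. Stack: []
LOAD_FAST t → push 144. Stack: [144]
LOAD_CONST → push 4. Stack: [144, 4]
BINARY_OP - → 144 - 4 = 140. Stack: [140]
STORE_FAST q → q=140. Stack: []
LOAD_FAST_LOAD_FAST a,t → push -7,144. Stack: [-7, 144]
BINARY_OP // → -7 // 144 = -1. Stack: [-1]
STORE_FAST x → x=-1. Stack: []
LOAD_FAST_LOAD_FAST x,q → push -1,140. Stack: [-1, 140]
BINARY_OP - → -1 - 140 = -141. Stack: [-141]
STORE_FAST k → k=-141. Stack: []
LOAD_FAST_LOAD_FAST k,x → push -141,-1. Stack: [-141, -1]
BINARY_OP + → -141 + -1 = -142. Stack: [-142]
LOAD_FAST t → push 144. Stack: [-142, 144]
LOAD_CONST → push 1. Stack: [-142, 144, 1]
BINARY_OP ^ → 144 ^ 1 = 145. Stack: [-142, 145]
BINARY_OP * → -142 * 145 = -20590. Stack: [-20590]
STORE_FAST y → y=-20590. Stack: []
LOAD_CONST → push 0. Stack: [0]
LOAD_FAST_LOAD_FAST q,b → push 140,12. Stack: [0, 140, 12]
BINARY_OP * → 140 * 12 = 1680. Stack: [0, 1680]
BINARY_OP + → 0 + 1680 = 1680. Stack: [1680]
STORE_FAST k → k=1680. Stack: []
LOAD_FAST b → push 12. Stack: [12]
LOAD_CONST → push 6. Stack: [12, 6]
BINARY_OP + → 12 + 6 = 18. Stack: [18]
STORE_FAST m → m=18. Stack: []
LOAD_FAST m → push 18. Stack: [18]
RETURN_VALUE → return 18.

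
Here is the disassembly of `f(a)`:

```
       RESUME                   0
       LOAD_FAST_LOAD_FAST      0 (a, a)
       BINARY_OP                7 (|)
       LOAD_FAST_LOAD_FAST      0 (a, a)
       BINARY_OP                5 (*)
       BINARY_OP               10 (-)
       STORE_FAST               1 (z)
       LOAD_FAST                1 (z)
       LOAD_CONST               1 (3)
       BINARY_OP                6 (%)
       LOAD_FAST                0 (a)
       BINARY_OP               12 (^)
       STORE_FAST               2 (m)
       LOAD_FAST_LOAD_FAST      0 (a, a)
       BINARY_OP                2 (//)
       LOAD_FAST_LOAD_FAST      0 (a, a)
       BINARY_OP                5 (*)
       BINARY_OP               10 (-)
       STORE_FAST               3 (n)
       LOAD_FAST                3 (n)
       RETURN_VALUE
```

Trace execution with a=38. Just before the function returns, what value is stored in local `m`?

39

LOAD_FAST_LOAD_FAST a,a → push 38,38. Stack: [38, 38]
BINARY_OP | → 38 | 38 = 38. Stack: [38]
LOAD_FAST_LOAD_FAST a,a → push 38,38. Stack: [38, 38, 38]
BINARY_OP * → 38 * 38 = 1444. Stack: [38, 1444]
BINARY_OP - → 38 - 1444 = -1406. Stack: [-1406]
STORE_FAST z → z=-1406. Stack: []
LOAD_FAST z → push -1406. Stack: [-1406]
LOAD_CONST → push 3. Stack: [-1406, 3]
BINARY_OP % → -1406 % 3 = 1. Stack: [1]
LOAD_FAST a → push 38. Stack: [1, 38]
BINARY_OP ^ → 1 ^ 38 = 39. Stack: [39]
STORE_FAST m → m=39. Stack: []
LOAD_FAST_LOAD_FAST a,a → push 38,38. Stack: [38, 38]
BINARY_OP // → 38 // 38 = 1. Stack: [1]
LOAD_FAST_LOAD_FAST a,a → push 38,38. Stack: [1, 38, 38]
BINARY_OP * → 38 * 38 = 1444. Stack: [1, 1444]
BINARY_OP - → 1 - 1444 = -1443. Stack: [-1443]
STORE_FAST n → n=-1443. Stack: []
LOAD_FAST n → push -1443. Stack: [-1443]
RETURN_VALUE → return -1443.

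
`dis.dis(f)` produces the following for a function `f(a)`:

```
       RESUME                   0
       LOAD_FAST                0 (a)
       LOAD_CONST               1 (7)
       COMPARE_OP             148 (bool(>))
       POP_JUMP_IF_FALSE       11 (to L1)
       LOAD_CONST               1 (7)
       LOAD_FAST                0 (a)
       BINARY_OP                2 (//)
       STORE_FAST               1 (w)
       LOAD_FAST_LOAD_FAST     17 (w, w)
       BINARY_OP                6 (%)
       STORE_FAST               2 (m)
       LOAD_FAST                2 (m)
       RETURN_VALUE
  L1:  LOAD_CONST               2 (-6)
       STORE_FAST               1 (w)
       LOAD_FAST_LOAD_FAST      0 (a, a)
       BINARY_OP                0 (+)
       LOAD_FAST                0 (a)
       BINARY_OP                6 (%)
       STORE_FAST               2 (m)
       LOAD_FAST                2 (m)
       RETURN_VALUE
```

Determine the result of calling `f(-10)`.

LOAD_FAST a → push -10. Stack: [-10]
LOAD_CONST → push 7. Stack: [-10, 7]
COMPARE_OP bool(>) → -10 vs 7 = False. Stack: [False]
POP_JUMP_IF_FALSE → pop False; jump. Stack: []
LOAD_CONST → push -6. Stack: [-6]
STORE_FAST w → w=-6. Stack: []
LOAD_FAST_LOAD_FAST a,a → push -10,-10. Stack: [-10, -10]
BINARY_OP + → -10 + -10 = -20. Stack: [-20]
LOAD_FAST a → push -10. Stack: [-20, -10]
BINARY_OP % → -20 % -10 = 0. Stack: [0]
STORE_FAST m → m=0. Stack: []
LOAD_FAST m → push 0. Stack: [0]
RETURN_VALUE → return 0.

0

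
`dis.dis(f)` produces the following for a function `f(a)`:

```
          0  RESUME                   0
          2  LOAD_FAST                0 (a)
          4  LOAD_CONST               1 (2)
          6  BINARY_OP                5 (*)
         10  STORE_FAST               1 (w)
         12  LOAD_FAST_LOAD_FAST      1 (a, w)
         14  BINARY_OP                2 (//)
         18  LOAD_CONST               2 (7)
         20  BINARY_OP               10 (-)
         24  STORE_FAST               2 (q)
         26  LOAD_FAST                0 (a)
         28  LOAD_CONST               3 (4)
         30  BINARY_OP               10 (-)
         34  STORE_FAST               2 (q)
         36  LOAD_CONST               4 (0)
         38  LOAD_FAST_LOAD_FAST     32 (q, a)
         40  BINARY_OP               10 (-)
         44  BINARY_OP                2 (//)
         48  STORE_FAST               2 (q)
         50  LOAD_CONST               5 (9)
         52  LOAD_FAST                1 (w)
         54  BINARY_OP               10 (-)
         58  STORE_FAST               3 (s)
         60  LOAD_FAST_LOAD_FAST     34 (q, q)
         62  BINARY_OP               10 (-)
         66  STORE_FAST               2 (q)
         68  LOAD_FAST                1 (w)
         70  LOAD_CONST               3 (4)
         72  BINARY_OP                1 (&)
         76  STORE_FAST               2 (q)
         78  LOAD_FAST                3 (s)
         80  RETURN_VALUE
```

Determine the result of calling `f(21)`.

-33

LOAD_FAST a → push 21. Stack: [21]
LOAD_CONST → push 2. Stack: [21, 2]
BINARY_OP * → 21 * 2 = 42. Stack: [42]
STORE_FAST w → w=42. Stack: []
LOAD_FAST_LOAD_FAST a,w → push 21,42. Stack: [21, 42]
BINARY_OP // → 21 // 42 = 0. Stack: [0]
LOAD_CONST → push 7. Stack: [0, 7]
BINARY_OP - → 0 - 7 = -7. Stack: [-7]
STORE_FAST q → q=-7. Stack: []
LOAD_FAST a → push 21. Stack: [21]
LOAD_CONST → push 4. Stack: [21, 4]
BINARY_OP - → 21 - 4 = 17. Stack: [17]
STORE_FAST q → q=17. Stack: []
LOAD_CONST → push 0. Stack: [0]
LOAD_FAST_LOAD_FAST q,a → push 17,21. Stack: [0, 17, 21]
BINARY_OP - → 17 - 21 = -4. Stack: [0, -4]
BINARY_OP // → 0 // -4 = 0. Stack: [0]
STORE_FAST q → q=0. Stack: []
LOAD_CONST → push 9. Stack: [9]
LOAD_FAST w → push 42. Stack: [9, 42]
BINARY_OP - → 9 - 42 = -33. Stack: [-33]
STORE_FAST s → s=-33. Stack: []
LOAD_FAST_LOAD_FAST q,q → push 0,0. Stack: [0, 0]
BINARY_OP - → 0 - 0 = 0. Stack: [0]
STORE_FAST q → q=0. Stack: []
LOAD_FAST w → push 42. Stack: [42]
LOAD_CONST → push 4. Stack: [42, 4]
BINARY_OP & → 42 & 4 = 0. Stack: [0]
STORE_FAST q → q=0. Stack: []
LOAD_FAST s → push -33. Stack: [-33]
RETURN_VALUE → return -33.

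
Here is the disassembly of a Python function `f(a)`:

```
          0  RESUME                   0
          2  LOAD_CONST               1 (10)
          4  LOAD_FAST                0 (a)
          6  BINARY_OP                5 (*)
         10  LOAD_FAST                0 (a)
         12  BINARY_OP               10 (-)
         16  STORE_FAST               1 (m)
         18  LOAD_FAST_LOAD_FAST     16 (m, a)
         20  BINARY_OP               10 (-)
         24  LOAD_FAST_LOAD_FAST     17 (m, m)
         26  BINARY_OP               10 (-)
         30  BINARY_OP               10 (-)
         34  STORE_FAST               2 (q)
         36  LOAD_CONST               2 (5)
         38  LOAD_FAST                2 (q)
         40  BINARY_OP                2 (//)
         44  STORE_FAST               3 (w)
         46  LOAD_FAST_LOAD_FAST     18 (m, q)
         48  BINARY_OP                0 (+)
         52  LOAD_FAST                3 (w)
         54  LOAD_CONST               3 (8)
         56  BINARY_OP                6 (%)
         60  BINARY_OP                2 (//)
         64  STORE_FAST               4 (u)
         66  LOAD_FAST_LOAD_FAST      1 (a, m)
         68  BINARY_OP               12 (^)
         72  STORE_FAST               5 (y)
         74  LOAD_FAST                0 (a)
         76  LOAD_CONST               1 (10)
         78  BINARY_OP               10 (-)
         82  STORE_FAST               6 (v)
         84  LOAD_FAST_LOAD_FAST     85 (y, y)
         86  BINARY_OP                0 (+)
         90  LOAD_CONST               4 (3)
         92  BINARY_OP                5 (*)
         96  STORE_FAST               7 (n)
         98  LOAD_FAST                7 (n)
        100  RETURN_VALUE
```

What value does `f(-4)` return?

LOAD_CONST → push 10. Stack: [10]
LOAD_FAST a → push -4. Stack: [10, -4]
BINARY_OP * → 10 * -4 = -40. Stack: [-40]
LOAD_FAST a → push -4. Stack: [-40, -4]
BINARY_OP - → -40 - -4 = -36. Stack: [-36]
STORE_FAST m → m=-36. Stack: []
LOAD_FAST_LOAD_FAST m,a → push -36,-4. Stack: [-36, -4]
BINARY_OP - → -36 - -4 = -32. Stack: [-32]
LOAD_FAST_LOAD_FAST m,m → push -36,-36. Stack: [-32, -36, -36]
BINARY_OP - → -36 - -36 = 0. Stack: [-32, 0]
BINARY_OP - → -32 - 0 = -32. Stack: [-32]
STORE_FAST q → q=-32. Stack: []
LOAD_CONST → push 5. Stack: [5]
LOAD_FAST q → push -32. Stack: [5, -32]
BINARY_OP // → 5 // -32 = -1. Stack: [-1]
STORE_FAST w → w=-1. Stack: []
LOAD_FAST_LOAD_FAST m,q → push -36,-32. Stack: [-36, -32]
BINARY_OP + → -36 + -32 = -68. Stack: [-68]
LOAD_FAST w → push -1. Stack: [-68, -1]
LOAD_CONST → push 8. Stack: [-68, -1, 8]
BINARY_OP % → -1 % 8 = 7. Stack: [-68, 7]
BINARY_OP // → -68 // 7 = -10. Stack: [-10]
STORE_FAST u → u=-10. Stack: []
LOAD_FAST_LOAD_FAST a,m → push -4,-36. Stack: [-4, -36]
BINARY_OP ^ → -4 ^ -36 = 32. Stack: [32]
STORE_FAST y → y=32. Stack: []
LOAD_FAST a → push -4. Stack: [-4]
LOAD_CONST → push 10. Stack: [-4, 10]
BINARY_OP - → -4 - 10 = -14. Stack: [-14]
STORE_FAST v → v=-14. Stack: []
LOAD_FAST_LOAD_FAST y,y → push 32,32. Stack: [32, 32]
BINARY_OP + → 32 + 32 = 64. Stack: [64]
LOAD_CONST → push 3. Stack: [64, 3]
BINARY_OP * → 64 * 3 = 192. Stack: [192]
STORE_FAST n → n=192. Stack: []
LOAD_FAST n → push 192. Stack: [192]
RETURN_VALUE → return 192.

192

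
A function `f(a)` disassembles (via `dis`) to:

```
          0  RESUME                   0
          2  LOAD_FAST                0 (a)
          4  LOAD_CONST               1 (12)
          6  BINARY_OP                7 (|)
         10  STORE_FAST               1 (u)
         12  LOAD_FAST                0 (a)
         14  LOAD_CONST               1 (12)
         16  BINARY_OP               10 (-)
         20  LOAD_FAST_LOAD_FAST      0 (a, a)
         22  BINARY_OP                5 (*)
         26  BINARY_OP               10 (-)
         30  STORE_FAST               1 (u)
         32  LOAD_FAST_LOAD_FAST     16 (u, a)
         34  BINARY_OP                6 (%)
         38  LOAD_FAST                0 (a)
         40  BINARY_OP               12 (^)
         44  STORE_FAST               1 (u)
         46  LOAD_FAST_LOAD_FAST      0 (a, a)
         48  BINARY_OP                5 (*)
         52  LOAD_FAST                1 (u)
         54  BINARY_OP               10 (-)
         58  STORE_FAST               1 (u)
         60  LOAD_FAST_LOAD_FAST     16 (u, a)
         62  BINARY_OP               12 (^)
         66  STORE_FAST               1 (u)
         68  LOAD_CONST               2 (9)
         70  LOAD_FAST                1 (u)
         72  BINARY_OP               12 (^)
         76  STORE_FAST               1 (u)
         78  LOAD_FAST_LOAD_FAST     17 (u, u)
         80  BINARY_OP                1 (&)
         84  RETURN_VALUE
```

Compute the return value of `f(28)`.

LOAD_FAST a → push 28. Stack: [28]
LOAD_CONST → push 12. Stack: [28, 12]
BINARY_OP | → 28 | 12 = 28. Stack: [28]
STORE_FAST u → u=28. Stack: []
LOAD_FAST a → push 28. Stack: [28]
LOAD_CONST → push 12. Stack: [28, 12]
BINARY_OP - → 28 - 12 = 16. Stack: [16]
LOAD_FAST_LOAD_FAST a,a → push 28,28. Stack: [16, 28, 28]
BINARY_OP * → 28 * 28 = 784. Stack: [16, 784]
BINARY_OP - → 16 - 784 = -768. Stack: [-768]
STORE_FAST u → u=-768. Stack: []
LOAD_FAST_LOAD_FAST u,a → push -768,28. Stack: [-768, 28]
BINARY_OP % → -768 % 28 = 16. Stack: [16]
LOAD_FAST a → push 28. Stack: [16, 28]
BINARY_OP ^ → 16 ^ 28 = 12. Stack: [12]
STORE_FAST u → u=12. Stack: []
LOAD_FAST_LOAD_FAST a,a → push 28,28. Stack: [28, 28]
BINARY_OP * → 28 * 28 = 784. Stack: [784]
LOAD_FAST u → push 12. Stack: [784, 12]
BINARY_OP - → 784 - 12 = 772. Stack: [772]
STORE_FAST u → u=772. Stack: []
LOAD_FAST_LOAD_FAST u,a → push 772,28. Stack: [772, 28]
BINARY_OP ^ → 772 ^ 28 = 792. Stack: [792]
STORE_FAST u → u=792. Stack: []
LOAD_CONST → push 9. Stack: [9]
LOAD_FAST u → push 792. Stack: [9, 792]
BINARY_OP ^ → 9 ^ 792 = 785. Stack: [785]
STORE_FAST u → u=785. Stack: []
LOAD_FAST_LOAD_FAST u,u → push 785,785. Stack: [785, 785]
BINARY_OP & → 785 & 785 = 785. Stack: [785]
RETURN_VALUE → return 785.

785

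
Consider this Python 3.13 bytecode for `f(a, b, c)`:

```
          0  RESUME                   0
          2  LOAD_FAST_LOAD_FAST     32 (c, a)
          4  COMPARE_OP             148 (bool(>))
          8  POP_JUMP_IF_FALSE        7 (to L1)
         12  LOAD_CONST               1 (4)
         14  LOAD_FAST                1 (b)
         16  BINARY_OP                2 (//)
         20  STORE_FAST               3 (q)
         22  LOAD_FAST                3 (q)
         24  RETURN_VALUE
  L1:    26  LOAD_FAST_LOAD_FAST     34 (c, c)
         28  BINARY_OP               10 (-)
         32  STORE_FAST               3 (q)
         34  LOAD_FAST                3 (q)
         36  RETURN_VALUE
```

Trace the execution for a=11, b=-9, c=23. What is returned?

LOAD_FAST_LOAD_FAST c,a → push 23,11. Stack: [23, 11]
COMPARE_OP bool(>) → 23 vs 11 = True. Stack: [True]
POP_JUMP_IF_FALSE → pop True; no jump. Stack: []
LOAD_CONST → push 4. Stack: [4]
LOAD_FAST b → push -9. Stack: [4, -9]
BINARY_OP // → 4 // -9 = -1. Stack: [-1]
STORE_FAST q → q=-1. Stack: []
LOAD_FAST q → push -1. Stack: [-1]
RETURN_VALUE → return -1.

-1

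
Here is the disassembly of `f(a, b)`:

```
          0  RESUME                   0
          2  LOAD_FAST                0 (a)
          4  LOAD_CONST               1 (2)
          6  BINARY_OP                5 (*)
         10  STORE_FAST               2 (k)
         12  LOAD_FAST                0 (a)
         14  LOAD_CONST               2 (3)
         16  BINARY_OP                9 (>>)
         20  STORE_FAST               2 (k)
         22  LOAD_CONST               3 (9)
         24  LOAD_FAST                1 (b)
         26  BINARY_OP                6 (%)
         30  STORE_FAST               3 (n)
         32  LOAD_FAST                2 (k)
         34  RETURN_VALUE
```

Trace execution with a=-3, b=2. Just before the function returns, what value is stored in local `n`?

LOAD_FAST a → push -3. Stack: [-3]
LOAD_CONST → push 2. Stack: [-3, 2]
BINARY_OP * → -3 * 2 = -6. Stack: [-6]
STORE_FAST k → k=-6. Stack: []
LOAD_FAST a → push -3. Stack: [-3]
LOAD_CONST → push 3. Stack: [-3, 3]
BINARY_OP >> → -3 >> 3 = -1. Stack: [-1]
STORE_FAST k → k=-1. Stack: []
LOAD_CONST → push 9. Stack: [9]
LOAD_FAST b → push 2. Stack: [9, 2]
BINARY_OP % → 9 % 2 = 1. Stack: [1]
STORE_FAST n → n=1. Stack: []
LOAD_FAST k → push -1. Stack: [-1]
RETURN_VALUE → return -1.

1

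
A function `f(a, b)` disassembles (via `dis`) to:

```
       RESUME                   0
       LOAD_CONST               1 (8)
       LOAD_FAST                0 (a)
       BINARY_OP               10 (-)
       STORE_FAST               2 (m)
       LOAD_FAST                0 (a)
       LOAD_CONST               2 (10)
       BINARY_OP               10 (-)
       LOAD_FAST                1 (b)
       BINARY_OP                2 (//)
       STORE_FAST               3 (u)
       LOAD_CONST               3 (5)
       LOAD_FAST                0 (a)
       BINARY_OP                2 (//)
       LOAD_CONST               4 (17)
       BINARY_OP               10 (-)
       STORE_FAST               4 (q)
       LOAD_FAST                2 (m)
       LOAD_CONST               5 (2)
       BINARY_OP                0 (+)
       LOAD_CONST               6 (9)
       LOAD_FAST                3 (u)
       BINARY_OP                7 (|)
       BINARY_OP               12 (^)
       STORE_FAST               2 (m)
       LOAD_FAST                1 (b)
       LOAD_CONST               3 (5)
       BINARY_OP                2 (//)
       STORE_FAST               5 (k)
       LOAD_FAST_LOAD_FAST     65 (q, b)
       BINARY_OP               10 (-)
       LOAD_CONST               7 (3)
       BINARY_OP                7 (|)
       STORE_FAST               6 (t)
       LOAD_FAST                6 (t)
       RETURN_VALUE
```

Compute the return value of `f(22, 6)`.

LOAD_CONST → push 8. Stack: [8]
LOAD_FAST a → push 22. Stack: [8, 22]
BINARY_OP - → 8 - 22 = -14. Stack: [-14]
STORE_FAST m → m=-14. Stack: []
LOAD_FAST a → push 22. Stack: [22]
LOAD_CONST → push 10. Stack: [22, 10]
BINARY_OP - → 22 - 10 = 12. Stack: [12]
LOAD_FAST b → push 6. Stack: [12, 6]
BINARY_OP // → 12 // 6 = 2. Stack: [2]
STORE_FAST u → u=2. Stack: []
LOAD_CONST → push 5. Stack: [5]
LOAD_FAST a → push 22. Stack: [5, 22]
BINARY_OP // → 5 // 22 = 0. Stack: [0]
LOAD_CONST → push 17. Stack: [0, 17]
BINARY_OP - → 0 - 17 = -17. Stack: [-17]
STORE_FAST q → q=-17. Stack: []
LOAD_FAST m → push -14. Stack: [-14]
LOAD_CONST → push 2. Stack: [-14, 2]
BINARY_OP + → -14 + 2 = -12. Stack: [-12]
LOAD_CONST → push 9. Stack: [-12, 9]
LOAD_FAST u → push 2. Stack: [-12, 9, 2]
BINARY_OP | → 9 | 2 = 11. Stack: [-12, 11]
BINARY_OP ^ → -12 ^ 11 = -1. Stack: [-1]
STORE_FAST m → m=-1. Stack: []
LOAD_FAST b → push 6. Stack: [6]
LOAD_CONST → push 5. Stack: [6, 5]
BINARY_OP // → 6 // 5 = 1. Stack: [1]
STORE_FAST k → k=1. Stack: []
LOAD_FAST_LOAD_FAST q,b → push -17,6. Stack: [-17, 6]
BINARY_OP - → -17 - 6 = -23. Stack: [-23]
LOAD_CONST → push 3. Stack: [-23, 3]
BINARY_OP | → -23 | 3 = -21. Stack: [-21]
STORE_FAST t → t=-21. Stack: []
LOAD_FAST t → push -21. Stack: [-21]
RETURN_VALUE → return -21.

-21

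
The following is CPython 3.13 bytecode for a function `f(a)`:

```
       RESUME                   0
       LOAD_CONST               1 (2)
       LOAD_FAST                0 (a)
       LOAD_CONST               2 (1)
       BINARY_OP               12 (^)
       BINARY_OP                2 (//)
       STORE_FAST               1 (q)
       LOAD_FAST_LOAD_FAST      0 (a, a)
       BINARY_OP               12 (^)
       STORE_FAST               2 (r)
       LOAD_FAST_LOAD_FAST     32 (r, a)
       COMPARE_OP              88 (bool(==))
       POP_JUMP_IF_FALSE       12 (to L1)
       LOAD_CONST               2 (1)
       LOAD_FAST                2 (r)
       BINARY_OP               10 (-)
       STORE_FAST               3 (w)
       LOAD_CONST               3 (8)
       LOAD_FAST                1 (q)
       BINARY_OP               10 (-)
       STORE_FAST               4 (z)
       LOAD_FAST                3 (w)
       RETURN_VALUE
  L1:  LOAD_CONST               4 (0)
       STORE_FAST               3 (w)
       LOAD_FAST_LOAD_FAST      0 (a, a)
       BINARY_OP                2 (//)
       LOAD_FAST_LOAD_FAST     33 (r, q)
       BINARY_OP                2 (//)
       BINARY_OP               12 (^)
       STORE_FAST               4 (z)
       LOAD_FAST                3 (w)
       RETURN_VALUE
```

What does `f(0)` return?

LOAD_CONST → push 2. Stack: [2]
LOAD_FAST a → push 0. Stack: [2, 0]
LOAD_CONST → push 1. Stack: [2, 0, 1]
BINARY_OP ^ → 0 ^ 1 = 1. Stack: [2, 1]
BINARY_OP // → 2 // 1 = 2. Stack: [2]
STORE_FAST q → q=2. Stack: []
LOAD_FAST_LOAD_FAST a,a → push 0,0. Stack: [0, 0]
BINARY_OP ^ → 0 ^ 0 = 0. Stack: [0]
STORE_FAST r → r=0. Stack: []
LOAD_FAST_LOAD_FAST r,a → push 0,0. Stack: [0, 0]
COMPARE_OP bool(==) → 0 vs 0 = True. Stack: [True]
POP_JUMP_IF_FALSE → pop True; no jump. Stack: []
LOAD_CONST → push 1. Stack: [1]
LOAD_FAST r → push 0. Stack: [1, 0]
BINARY_OP - → 1 - 0 = 1. Stack: [1]
STORE_FAST w → w=1. Stack: []
LOAD_CONST → push 8. Stack: [8]
LOAD_FAST q → push 2. Stack: [8, 2]
BINARY_OP - → 8 - 2 = 6. Stack: [6]
STORE_FAST z → z=6. Stack: []
LOAD_FAST w → push 1. Stack: [1]
RETURN_VALUE → return 1.

1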